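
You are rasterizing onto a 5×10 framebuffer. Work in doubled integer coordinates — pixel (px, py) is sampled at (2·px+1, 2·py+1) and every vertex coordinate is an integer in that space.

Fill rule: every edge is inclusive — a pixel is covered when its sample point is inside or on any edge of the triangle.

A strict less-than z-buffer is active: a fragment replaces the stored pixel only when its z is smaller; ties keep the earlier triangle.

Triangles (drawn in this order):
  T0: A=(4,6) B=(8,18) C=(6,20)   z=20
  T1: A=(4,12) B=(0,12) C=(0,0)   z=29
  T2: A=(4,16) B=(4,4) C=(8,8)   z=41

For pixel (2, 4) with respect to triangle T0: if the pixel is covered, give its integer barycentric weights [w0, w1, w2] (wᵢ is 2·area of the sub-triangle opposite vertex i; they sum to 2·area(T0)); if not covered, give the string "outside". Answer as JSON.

T0:
  2·area = 32
  edge (4, 6)→(8, 18): d=(4,12) inclusive
  edge (8, 18)→(6, 20): d=(-2,2) inclusive
  edge (6, 20)→(4, 6): d=(-2,-14) inclusive
    (1,1)@(3, 3): e=[0,40,-8] → ·  [on edge]
    (2,4)@(5, 9): e=[0,24,8] → #  [on edge]
    (3,4)@(7, 9): e=[-24,20,36] → ·
    (2,5)@(5, 11): e=[8,20,4] → #
    (3,5)@(7, 11): e=[-16,16,32] → ·
    (2,6)@(5, 13): e=[16,16,0] → #  [on edge]
    (3,6)@(7, 13): e=[-8,12,28] → ·
    (2,7)@(5, 15): e=[24,12,-4] → ·
    (3,7)@(7, 15): e=[0,8,24] → #  [on edge]
    (4,7)@(9, 15): e=[-24,4,52] → ·
    (3,8)@(7, 17): e=[8,4,20] → #
    (4,8)@(9, 17): e=[-16,0,48] → ·  [on edge]
    (3,9)@(7, 19): e=[16,0,16] → #  [on edge]
  covered (6 px):
    · · · · ·
    · · · · ·
    · · · · ·
    · · · · ·
    · · # · ·
    · · # · ·
    · · # · ·
    · · · # ·
    · · · # ·
    · · · # ·
T1:
  2·area = 48
  edge (4, 12)→(0, 12): d=(-4,0) inclusive
  edge (0, 12)→(0, 0): d=(0,-12) inclusive
  edge (0, 0)→(4, 12): d=(4,12) inclusive
    (0,1)@(1, 3): e=[36,12,0] → #  [on edge]
    (1,1)@(3, 3): e=[36,36,-24] → ·
    (0,2)@(1, 5): e=[28,12,8] → #
    (1,2)@(3, 5): e=[28,36,-16] → ·
    (0,3)@(1, 7): e=[20,12,16] → #
    (1,3)@(3, 7): e=[20,36,-8] → ·
    (0,4)@(1, 9): e=[12,12,24] → #
    (1,4)@(3, 9): e=[12,36,0] → #  [on edge]
    (2,4)@(5, 9): e=[12,60,-24] → ·
    (0,5)@(1, 11): e=[4,12,32] → #
    (2,5)@(5, 11): e=[4,60,-16] → ·
    (0,6)@(1, 13): e=[-4,12,40] → ·
    (2,7)@(5, 15): e=[-12,60,0] → ·  [on edge]
  covered (7 px):
    · · · · ·
    # · · · ·
    # · · · ·
    # · · · ·
    # # · · ·
    # # · · ·
    · · · · ·
    · · · · ·
    · · · · ·
    · · · · ·
T2:
  2·area = 48
  edge (4, 16)→(4, 4): d=(0,-12) inclusive
  edge (4, 4)→(8, 8): d=(4,4) inclusive
  edge (8, 8)→(4, 16): d=(-4,8) inclusive
    (0,0)@(1, 1): e=[-36,0,84] → ·  [on edge]
    (1,1)@(3, 3): e=[-12,0,60] → ·  [on edge]
    (2,2)@(5, 5): e=[12,0,36] → #  [on edge]
    (3,2)@(7, 5): e=[36,-8,20] → ·
    (2,3)@(5, 7): e=[12,8,28] → #
    (3,3)@(7, 7): e=[36,0,12] → #  [on edge]
    (4,3)@(9, 7): e=[60,-8,-4] → ·
    (2,4)@(5, 9): e=[12,16,20] → #
    (4,4)@(9, 9): e=[60,0,-12] → ·  [on edge]
    (2,5)@(5, 11): e=[12,24,12] → #
    (3,5)@(7, 11): e=[36,16,-4] → ·
    (2,6)@(5, 13): e=[12,32,4] → #
  covered (7 px):
    · · · · ·
    · · · · ·
    · · # · ·
    · · # # ·
    · · # # ·
    · · # · ·
    · · # · ·
    · · · · ·
    · · · · ·
    · · · · ·

Result: [24,8,0]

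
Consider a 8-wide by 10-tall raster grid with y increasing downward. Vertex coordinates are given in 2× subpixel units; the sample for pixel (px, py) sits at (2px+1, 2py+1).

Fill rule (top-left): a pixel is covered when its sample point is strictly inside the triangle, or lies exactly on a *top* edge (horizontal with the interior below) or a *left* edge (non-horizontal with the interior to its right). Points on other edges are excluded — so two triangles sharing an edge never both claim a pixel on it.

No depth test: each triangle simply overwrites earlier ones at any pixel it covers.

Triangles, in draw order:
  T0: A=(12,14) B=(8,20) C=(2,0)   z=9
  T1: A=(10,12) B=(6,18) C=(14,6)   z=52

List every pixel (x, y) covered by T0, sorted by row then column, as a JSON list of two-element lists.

T0:
  2·area = 116
  edge (12, 14)→(8, 20): d=(-4,6) right/bottom  bias=-1
  edge (8, 20)→(2, 0): d=(-6,-20) top-left  bias=+0
  edge (2, 0)→(12, 14): d=(10,14) right/bottom  bias=-1
    (1,1)@(3, 3): e=[98,2,16] → █
    (2,1)@(5, 3): e=[86,42,-12] → ·
    (1,2)@(3, 5): e=[90,-10,36] → ·
    (2,2)@(5, 5): e=[78,30,8] → █
    (3,2)@(7, 5): e=[66,70,-20] → ·
    (2,3)@(5, 7): e=[70,18,28] → █
    (3,3)@(7, 7): e=[58,58,0] → ·  [on edge]
    (2,4)@(5, 9): e=[62,6,48] → █
    (3,4)@(7, 9): e=[50,46,20] → █
    (4,4)@(9, 9): e=[38,86,-8] → ·
    (2,5)@(5, 11): e=[54,-6,68] → ·
    (3,5)@(7, 11): e=[42,34,40] → █
  covered (14 px):
    · · · · · · · ·
    · █ · · · · · ·
    · · █ · · · · ·
    · · █ · · · · ·
    · · █ █ · · · ·
    · · · █ █ · · ·
    · · · █ █ █ · ·
    · · · █ █ █ · ·
    · · · · █ · · ·
    · · · · · · · ·
T1:
  degenerate (2·area = 0) — covers nothing

Result: [[1,1],[2,2],[2,3],[2,4],[3,4],[3,5],[4,5],[3,6],[4,6],[5,6],[3,7],[4,7],[5,7],[4,8]]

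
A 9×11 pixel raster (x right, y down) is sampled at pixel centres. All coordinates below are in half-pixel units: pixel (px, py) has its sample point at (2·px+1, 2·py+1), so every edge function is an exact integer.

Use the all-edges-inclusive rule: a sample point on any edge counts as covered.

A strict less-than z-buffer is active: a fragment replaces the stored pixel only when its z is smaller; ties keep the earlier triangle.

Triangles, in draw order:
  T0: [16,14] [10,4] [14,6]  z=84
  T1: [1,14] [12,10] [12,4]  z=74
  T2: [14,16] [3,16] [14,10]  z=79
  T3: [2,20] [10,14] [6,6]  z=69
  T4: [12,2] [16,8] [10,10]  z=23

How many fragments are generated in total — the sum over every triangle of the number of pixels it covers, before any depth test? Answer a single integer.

T0:
  2·area = 28
  edge (16, 14)→(10, 4): d=(-6,-10) inclusive
  edge (10, 4)→(14, 6): d=(4,2) inclusive
  edge (14, 6)→(16, 14): d=(2,8) inclusive
    (5,2)@(11, 5): e=[4,2,22] → #
    (6,2)@(13, 5): e=[24,-2,6] → ·
    (5,3)@(11, 7): e=[-8,10,26] → ·
    (6,3)@(13, 7): e=[12,6,10] → #
    (7,3)@(15, 7): e=[32,2,-6] → ·
    (6,4)@(13, 9): e=[0,14,14] → #  [on edge]
    (7,4)@(15, 9): e=[20,10,-2] → ·
    (6,5)@(13, 11): e=[-12,22,18] → ·
    (7,5)@(15, 11): e=[8,18,2] → #
    (8,5)@(17, 11): e=[28,14,-14] → ·
    (7,6)@(15, 13): e=[-4,26,6] → ·
  covered (4 px):
    · · · · · · · · ·
    · · · · · · · · ·
    · · · · · # · · ·
    · · · · · · # · ·
    · · · · · · # · ·
    · · · · · · · # ·
    · · · · · · · · ·
    · · · · · · · · ·
    · · · · · · · · ·
    · · · · · · · · ·
    · · · · · · · · ·
T1:
  2·area = 66  (B↔C swapped to make it positive)
  edge (1, 14)→(12, 4): d=(11,-10) inclusive
  edge (12, 4)→(12, 10): d=(0,6) inclusive
  edge (12, 10)→(1, 14): d=(-11,4) inclusive
    (5,2)@(11, 5): e=[1,6,59] → #
    (6,2)@(13, 5): e=[21,-6,51] → ·
    (4,3)@(9, 7): e=[3,18,45] → #
    (6,3)@(13, 7): e=[43,-6,29] → ·
    (3,4)@(7, 9): e=[5,30,31] → #
    (6,4)@(13, 9): e=[65,-6,7] → ·
    (2,5)@(5, 11): e=[7,42,17] → #
    (5,5)@(11, 11): e=[67,6,-7] → ·
    (1,6)@(3, 13): e=[9,54,3] → #
    (2,6)@(5, 13): e=[29,42,-5] → ·
    (3,6)@(7, 13): e=[49,30,-13] → ·
    (4,6)@(9, 13): e=[69,18,-21] → ·
  covered (10 px):
    · · · · · · · · ·
    · · · · · · · · ·
    · · · · · # · · ·
    · · · · # # · · ·
    · · · # # # · · ·
    · · # # # · · · ·
    · # · · · · · · ·
    · · · · · · · · ·
    · · · · · · · · ·
    · · · · · · · · ·
    · · · · · · · · ·
T2:
  2·area = 66
  edge (14, 16)→(3, 16): d=(-11,0) inclusive
  edge (3, 16)→(14, 10): d=(11,-6) inclusive
  edge (14, 10)→(14, 16): d=(0,6) inclusive
    (6,5)@(13, 11): e=[55,5,6] → #
    (7,5)@(15, 11): e=[55,17,-6] → ·
    (4,6)@(9, 13): e=[33,3,30] → #
    (5,6)@(11, 13): e=[33,15,18] → #
    (7,6)@(15, 13): e=[33,39,-6] → ·
    (2,7)@(5, 15): e=[11,1,54] → #
    (3,7)@(7, 15): e=[11,13,42] → #
    (7,7)@(15, 15): e=[11,61,-6] → ·
    (2,8)@(5, 17): e=[-11,23,54] → ·
    (3,8)@(7, 17): e=[-11,35,42] → ·
    (4,8)@(9, 17): e=[-11,47,30] → ·
    (5,8)@(11, 17): e=[-11,59,18] → ·
  covered (9 px):
    · · · · · · · · ·
    · · · · · · · · ·
    · · · · · · · · ·
    · · · · · · · · ·
    · · · · · · · · ·
    · · · · · · # · ·
    · · · · # # # · ·
    · · # # # # # · ·
    · · · · · · · · ·
    · · · · · · · · ·
    · · · · · · · · ·
T3:
  2·area = 88  (B↔C swapped to make it positive)
  edge (2, 20)→(6, 6): d=(4,-14) inclusive
  edge (6, 6)→(10, 14): d=(4,8) inclusive
  edge (10, 14)→(2, 20): d=(-8,6) inclusive
    (3,4)@(7, 9): e=[26,4,58] → #
    (4,4)@(9, 9): e=[54,-12,46] → ·
    (2,5)@(5, 11): e=[6,28,54] → #
    (4,5)@(9, 11): e=[62,-4,30] → ·
    (2,6)@(5, 13): e=[14,36,38] → #
    (4,6)@(9, 13): e=[70,4,14] → #
    (5,6)@(11, 13): e=[98,-12,2] → ·
    (2,7)@(5, 15): e=[22,44,22] → #
    (4,7)@(9, 15): e=[78,12,-2] → ·
    (1,8)@(3, 17): e=[2,68,18] → #
    (3,8)@(7, 17): e=[58,36,-6] → ·
    (1,9)@(3, 19): e=[10,76,2] → #
  covered (11 px):
    · · · · · · · · ·
    · · · · · · · · ·
    · · · · · · · · ·
    · · · · · · · · ·
    · · · # · · · · ·
    · · # # · · · · ·
    · · # # # · · · ·
    · · # # · · · · ·
    · # # · · · · · ·
    · # · · · · · · ·
    · · · · · · · · ·
T4:
  2·area = 44
  edge (12, 2)→(16, 8): d=(4,6) inclusive
  edge (16, 8)→(10, 10): d=(-6,2) inclusive
  edge (10, 10)→(12, 2): d=(2,-8) inclusive
    (6,2)@(13, 5): e=[6,24,14] → #
    (7,2)@(15, 5): e=[-6,20,30] → ·
    (5,3)@(11, 7): e=[26,16,2] → #
    (7,3)@(15, 7): e=[2,8,34] → #
    (8,3)@(17, 7): e=[-10,4,50] → ·
    (5,4)@(11, 9): e=[34,4,6] → #
    (6,4)@(13, 9): e=[22,0,22] → #  [on edge]
    (7,4)@(15, 9): e=[10,-4,38] → ·
    (3,5)@(7, 11): e=[66,0,-22] → ·  [on edge]
    (5,5)@(11, 11): e=[42,-8,10] → ·
    (6,5)@(13, 11): e=[30,-12,26] → ·
    (0,6)@(1, 13): e=[110,0,-66] → ·  [on edge]
  covered (6 px):
    · · · · · · · · ·
    · · · · · · · · ·
    · · · · · · # · ·
    · · · · · # # # ·
    · · · · · # # · ·
    · · · · · · · · ·
    · · · · · · · · ·
    · · · · · · · · ·
    · · · · · · · · ·
    · · · · · · · · ·
    · · · · · · · · ·

Answer: 40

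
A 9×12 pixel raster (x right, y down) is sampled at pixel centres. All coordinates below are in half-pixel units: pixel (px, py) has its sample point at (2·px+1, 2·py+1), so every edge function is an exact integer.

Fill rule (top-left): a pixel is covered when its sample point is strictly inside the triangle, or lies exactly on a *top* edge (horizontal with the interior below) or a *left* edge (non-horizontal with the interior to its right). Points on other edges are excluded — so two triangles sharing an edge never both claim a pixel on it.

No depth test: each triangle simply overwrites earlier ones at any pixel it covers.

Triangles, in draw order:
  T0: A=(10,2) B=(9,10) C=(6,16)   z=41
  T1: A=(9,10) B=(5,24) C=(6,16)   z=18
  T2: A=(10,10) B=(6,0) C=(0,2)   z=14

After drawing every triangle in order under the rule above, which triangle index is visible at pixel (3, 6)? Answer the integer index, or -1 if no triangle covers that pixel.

T0:
  2·area = 18
  edge (10, 2)→(9, 10): d=(-1,8) right/bottom  bias=-1
  edge (9, 10)→(6, 16): d=(-3,6) right/bottom  bias=-1
  edge (6, 16)→(10, 2): d=(4,-14) top-left  bias=+0
    (4,3)@(9, 7): e=[3,9,6] → X
    (5,3)@(11, 7): e=[-13,-3,34] → .
    (4,4)@(9, 9): e=[1,3,14] → X
    (5,4)@(11, 9): e=[-15,-9,42] → .
    (4,5)@(9, 11): e=[-1,-3,22] → .
    (3,6)@(7, 13): e=[13,3,2] → X
    (4,6)@(9, 13): e=[-3,-9,30] → .
    (3,7)@(7, 15): e=[11,-3,10] → .
  covered (3 px):
    . . . . . . . . .
    . . . . . . . . .
    . . . . . . . . .
    . . . . X . . . .
    . . . . X . . . .
    . . . . . . . . .
    . . . X . . . . .
    . . . . . . . . .
    . . . . . . . . .
    . . . . . . . . .
    . . . . . . . . .
    . . . . . . . . .
T1:
  2·area = 18
  edge (9, 10)→(5, 24): d=(-4,14) right/bottom  bias=-1
  edge (5, 24)→(6, 16): d=(1,-8) top-left  bias=+0
  edge (6, 16)→(9, 10): d=(3,-6) top-left  bias=+0
    (5,1)@(11, 3): e=[0,27,-9] → .  [on edge]
    (3,7)@(7, 15): e=[8,7,3] → X
    (4,7)@(9, 15): e=[-20,23,15] → .
    (3,8)@(7, 17): e=[0,9,9] → .  [on edge]
  covered (1 px):
    . . . . . . . . .
    . . . . . . . . .
    . . . . . . . . .
    . . . . . . . . .
    . . . . . . . . .
    . . . . . . . . .
    . . . . . . . . .
    . . . X . . . . .
    . . . . . . . . .
    . . . . . . . . .
    . . . . . . . . .
    . . . . . . . . .
T2:
  2·area = 68  (B↔C swapped to make it positive)
  edge (10, 10)→(0, 2): d=(-10,-8) top-left  bias=+0
  edge (0, 2)→(6, 0): d=(6,-2) top-left  bias=+0
  edge (6, 0)→(10, 10): d=(4,10) right/bottom  bias=-1
    (1,0)@(3, 1): e=[34,0,34] → X  [on edge]
    (2,0)@(5, 1): e=[50,4,14] → X
    (3,0)@(7, 1): e=[66,8,-6] → .
    (1,1)@(3, 3): e=[14,12,42] → X
    (3,1)@(7, 3): e=[46,20,2] → X
    (4,1)@(9, 3): e=[62,24,-18] → .
    (1,2)@(3, 5): e=[-6,24,50] → .
    (2,2)@(5, 5): e=[10,28,30] → X
    (4,2)@(9, 5): e=[42,36,-10] → .
    (2,3)@(5, 7): e=[-10,40,38] → .
    (3,3)@(7, 7): e=[6,44,18] → X
    (4,3)@(9, 7): e=[22,48,-2] → .
  covered (9 px):
    . X X . . . . . .
    . X X X . . . . .
    . . X X . . . . .
    . . . X . . . . .
    . . . . X . . . .
    . . . . . . . . .
    . . . . . . . . .
    . . . . . . . . .
    . . . . . . . . .
    . . . . . . . . .
    . . . . . . . . .
    . . . . . . . . .

Z-buffer (winner per pixel, '.' = empty):
  . 2 2 . . . . . .
  . 2 2 2 . . . . .
  . . 2 2 . . . . .
  . . . 2 0 . . . .
  . . . . 2 . . . .
  . . . . . . . . .
  . . . 0 . . . . .
  . . . 1 . . . . .
  . . . . . . . . .
  . . . . . . . . .
  . . . . . . . . .
  . . . . . . . . .

Result: 0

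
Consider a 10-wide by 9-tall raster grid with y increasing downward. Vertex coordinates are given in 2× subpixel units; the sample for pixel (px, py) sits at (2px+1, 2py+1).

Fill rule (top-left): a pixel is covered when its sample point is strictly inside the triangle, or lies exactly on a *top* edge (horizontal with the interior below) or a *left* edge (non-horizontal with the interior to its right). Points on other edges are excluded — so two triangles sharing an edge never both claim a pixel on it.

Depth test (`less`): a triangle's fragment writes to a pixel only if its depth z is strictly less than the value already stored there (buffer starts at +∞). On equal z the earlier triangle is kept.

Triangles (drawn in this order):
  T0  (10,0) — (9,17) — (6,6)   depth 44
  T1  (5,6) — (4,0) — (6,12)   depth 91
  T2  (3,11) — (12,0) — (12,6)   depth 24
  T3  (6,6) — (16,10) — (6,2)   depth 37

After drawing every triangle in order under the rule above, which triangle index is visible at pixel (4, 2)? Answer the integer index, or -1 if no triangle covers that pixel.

T0:
  2·area = 62
  edge (10, 0)→(9, 17): d=(-1,17) right/bottom  bias=-1
  edge (9, 17)→(6, 6): d=(-3,-11) top-left  bias=+0
  edge (6, 6)→(10, 0): d=(4,-6) top-left  bias=+0
    (4,1)@(9, 3): e=[14,42,6] → #
    (5,1)@(11, 3): e=[-20,64,18] → ·
    (3,2)@(7, 5): e=[46,14,2] → #
    (5,2)@(11, 5): e=[-22,58,26] → ·
    (3,3)@(7, 7): e=[44,8,10] → #
    (5,3)@(11, 7): e=[-24,52,34] → ·
    (3,4)@(7, 9): e=[42,2,18] → #
    (5,4)@(11, 9): e=[-26,46,42] → ·
    (3,5)@(7, 11): e=[40,-4,26] → ·
    (4,5)@(9, 11): e=[6,18,38] → #
    (5,5)@(11, 11): e=[-28,40,50] → ·
    (4,6)@(9, 13): e=[4,12,46] → #
    (4,8)@(9, 17): e=[0,0,62] → ·  [on edge]
  covered (10 px):
    · · · · · · · · · ·
    · · · · # · · · · ·
    · · · # # · · · · ·
    · · · # # · · · · ·
    · · · # # · · · · ·
    · · · · # · · · · ·
    · · · · # · · · · ·
    · · · · # · · · · ·
    · · · · · · · · · ·
T1:
  degenerate (2·area = 0) — covers nothing
T2:
  2·area = 54
  edge (3, 11)→(12, 0): d=(9,-11) top-left  bias=+0
  edge (12, 0)→(12, 6): d=(0,6) right/bottom  bias=-1
  edge (12, 6)→(3, 11): d=(-9,5) right/bottom  bias=-1
    (5,1)@(11, 3): e=[16,6,32] → #
    (6,1)@(13, 3): e=[38,-6,22] → ·
    (4,2)@(9, 5): e=[12,18,24] → #
    (6,2)@(13, 5): e=[56,-6,4] → ·
    (3,3)@(7, 7): e=[8,30,16] → #
    (5,3)@(11, 7): e=[52,6,-4] → ·
    (2,4)@(5, 9): e=[4,42,8] → #
    (3,4)@(7, 9): e=[26,30,-2] → ·
    (4,4)@(9, 9): e=[48,18,-12] → ·
    (1,5)@(3, 11): e=[0,54,0] → ·  [on edge]
    (2,5)@(5, 11): e=[22,42,-10] → ·
  covered (6 px):
    · · · · · · · · · ·
    · · · · · # · · · ·
    · · · · # # · · · ·
    · · · # # · · · · ·
    · · # · · · · · · ·
    · · · · · · · · · ·
    · · · · · · · · · ·
    · · · · · · · · · ·
    · · · · · · · · · ·
T3:
  2·area = 40  (B↔C swapped to make it positive)
  edge (6, 6)→(6, 2): d=(0,-4) top-left  bias=+0
  edge (6, 2)→(16, 10): d=(10,8) right/bottom  bias=-1
  edge (16, 10)→(6, 6): d=(-10,-4) top-left  bias=+0
    (3,1)@(7, 3): e=[4,2,34] → #
    (4,1)@(9, 3): e=[12,-14,42] → ·
    (3,2)@(7, 5): e=[4,22,14] → #
    (4,2)@(9, 5): e=[12,6,22] → #
    (5,2)@(11, 5): e=[20,-10,30] → ·
    (3,3)@(7, 7): e=[4,42,-6] → ·
    (4,3)@(9, 7): e=[12,26,2] → #
    (5,3)@(11, 7): e=[20,10,10] → #
    (6,3)@(13, 7): e=[28,-6,18] → ·
    (4,4)@(9, 9): e=[12,46,-18] → ·
    (5,4)@(11, 9): e=[20,30,-10] → ·
  covered (5 px):
    · · · · · · · · · ·
    · · · # · · · · · ·
    · · · # # · · · · ·
    · · · · # # · · · ·
    · · · · · · · · · ·
    · · · · · · · · · ·
    · · · · · · · · · ·
    · · · · · · · · · ·
    · · · · · · · · · ·

Z-buffer (winner per pixel, '.' = empty):
  . . . . . . . . . .
  . . . 3 0 2 . . . .
  . . . 3 2 2 . . . .
  . . . 2 2 3 . . . .
  . . 2 0 0 . . . . .
  . . . . 0 . . . . .
  . . . . 0 . . . . .
  . . . . 0 . . . . .
  . . . . . . . . . .

Result: 2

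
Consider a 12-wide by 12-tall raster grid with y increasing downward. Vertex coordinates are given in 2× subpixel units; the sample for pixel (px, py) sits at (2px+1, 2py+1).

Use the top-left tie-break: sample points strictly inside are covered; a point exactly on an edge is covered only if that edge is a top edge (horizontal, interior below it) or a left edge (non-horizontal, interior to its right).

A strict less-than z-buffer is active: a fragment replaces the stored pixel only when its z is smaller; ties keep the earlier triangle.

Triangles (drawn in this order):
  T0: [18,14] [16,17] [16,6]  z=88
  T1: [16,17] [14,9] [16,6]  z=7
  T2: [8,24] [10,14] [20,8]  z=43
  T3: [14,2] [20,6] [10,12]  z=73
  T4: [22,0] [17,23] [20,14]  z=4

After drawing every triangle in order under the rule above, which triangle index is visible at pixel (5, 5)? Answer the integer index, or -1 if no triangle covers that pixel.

T0:
  2·area = 22
  edge (18, 14)→(16, 17): d=(-2,3) right/bottom  bias=-1
  edge (16, 17)→(16, 6): d=(0,-11) top-left  bias=+0
  edge (16, 6)→(18, 14): d=(2,8) right/bottom  bias=-1
    (8,5)@(17, 11): e=[9,11,2] → X
    (9,5)@(19, 11): e=[3,33,-14] → .
    (8,6)@(17, 13): e=[5,11,6] → X
    (9,6)@(19, 13): e=[-1,33,-10] → .
    (8,7)@(17, 15): e=[1,11,10] → X
    (9,7)@(19, 15): e=[-5,33,-6] → .
    (8,8)@(17, 17): e=[-3,11,14] → .
  covered (3 px):
    . . . . . . . . . . . .
    . . . . . . . . . . . .
    . . . . . . . . . . . .
    . . . . . . . . . . . .
    . . . . . . . . . . . .
    . . . . . . . . X . . .
    . . . . . . . . X . . .
    . . . . . . . . X . . .
    . . . . . . . . . . . .
    . . . . . . . . . . . .
    . . . . . . . . . . . .
    . . . . . . . . . . . .
T1:
  2·area = 22
  edge (16, 17)→(14, 9): d=(-2,-8) top-left  bias=+0
  edge (14, 9)→(16, 6): d=(2,-3) top-left  bias=+0
  edge (16, 6)→(16, 17): d=(0,11) right/bottom  bias=-1
    (6,2)@(13, 5): e=[0,-11,33] → .  [on edge]
    (7,4)@(15, 9): e=[8,3,11] → X
    (8,4)@(17, 9): e=[24,9,-11] → .
    (7,5)@(15, 11): e=[4,7,11] → X
    (8,5)@(17, 11): e=[20,13,-11] → .
    (7,6)@(15, 13): e=[0,11,11] → X  [on edge]
    (8,6)@(17, 13): e=[16,17,-11] → .
    (7,7)@(15, 15): e=[-4,15,11] → .
    (8,10)@(17, 21): e=[0,33,-11] → .  [on edge]
  covered (3 px):
    . . . . . . . . . . . .
    . . . . . . . . . . . .
    . . . . . . . . . . . .
    . . . . . . . . . . . .
    . . . . . . . X . . . .
    . . . . . . . X . . . .
    . . . . . . . X . . . .
    . . . . . . . . . . . .
    . . . . . . . . . . . .
    . . . . . . . . . . . .
    . . . . . . . . . . . .
    . . . . . . . . . . . .
T2:
  2·area = 88
  edge (8, 24)→(10, 14): d=(2,-10) top-left  bias=+0
  edge (10, 14)→(20, 8): d=(10,-6) top-left  bias=+0
  edge (20, 8)→(8, 24): d=(-12,16) right/bottom  bias=-1
    (5,4)@(11, 9): e=[0,-44,132] → .  [on edge]
    (9,4)@(19, 9): e=[80,4,4] → X
    (10,4)@(21, 9): e=[100,16,-28] → .
    (7,5)@(15, 11): e=[44,0,44] → X  [on edge]
    (8,5)@(17, 11): e=[64,12,12] → X
    (9,5)@(19, 11): e=[84,24,-20] → .
    (6,6)@(13, 13): e=[28,8,52] → X
    (8,6)@(17, 13): e=[68,32,-12] → .
    (5,7)@(11, 15): e=[12,16,60] → X
    (7,7)@(15, 15): e=[52,40,-4] → .
    (2,8)@(5, 17): e=[-44,0,132] → .  [on edge]
    (5,8)@(11, 17): e=[16,36,36] → X
    (4,9)@(9, 19): e=[0,44,44] → X  [on edge]
  covered (12 px):
    . . . . . . . . . . . .
    . . . . . . . . . . . .
    . . . . . . . . . . . .
    . . . . . . . . . . . .
    . . . . . . . . . X . .
    . . . . . . . X X . . .
    . . . . . . X X . . . .
    . . . . . X X . . . . .
    . . . . . X X . . . . .
    . . . . X X . . . . . .
    . . . . X . . . . . . .
    . . . . . . . . . . . .
T3:
  2·area = 76
  edge (14, 2)→(20, 6): d=(6,4) right/bottom  bias=-1
  edge (20, 6)→(10, 12): d=(-10,6) right/bottom  bias=-1
  edge (10, 12)→(14, 2): d=(4,-10) top-left  bias=+0
    (7,1)@(15, 3): e=[2,60,14] → X
    (8,1)@(17, 3): e=[-6,48,34] → .
    (6,2)@(13, 5): e=[22,52,2] → X
    (8,2)@(17, 5): e=[6,28,42] → X
    (9,2)@(19, 5): e=[-2,16,62] → .
    (6,3)@(13, 7): e=[34,32,10] → X
    (9,3)@(19, 7): e=[10,-4,70] → .
    (6,4)@(13, 9): e=[46,12,18] → X
    (7,4)@(15, 9): e=[38,0,38] → .  [on edge]
    (8,4)@(17, 9): e=[30,-12,58] → .
    (5,5)@(11, 11): e=[66,4,6] → X
    (6,5)@(13, 11): e=[58,-8,26] → .
    (2,7)@(5, 15): e=[114,0,-38] → .  [on edge]
  covered (9 px):
    . . . . . . . . . . . .
    . . . . . . . X . . . .
    . . . . . . X X X . . .
    . . . . . . X X X . . .
    . . . . . . X . . . . .
    . . . . . X . . . . . .
    . . . . . . . . . . . .
    . . . . . . . . . . . .
    . . . . . . . . . . . .
    . . . . . . . . . . . .
    . . . . . . . . . . . .
    . . . . . . . . . . . .
T4:
  2·area = 24  (B↔C swapped to make it positive)
  edge (22, 0)→(20, 14): d=(-2,14) right/bottom  bias=-1
  edge (20, 14)→(17, 23): d=(-3,9) right/bottom  bias=-1
  edge (17, 23)→(22, 0): d=(5,-23) top-left  bias=+0
    (10,2)@(21, 5): e=[4,18,2] → X
    (11,2)@(23, 5): e=[-24,0,48] → .  [on edge]
    (10,3)@(21, 7): e=[0,12,12] → .  [on edge]
    (10,5)@(21, 11): e=[-8,0,32] → .  [on edge]
    (9,7)@(19, 15): e=[12,6,6] → X
    (10,7)@(21, 15): e=[-16,-12,52] → .
    (9,8)@(19, 17): e=[8,0,16] → .  [on edge]
    (9,10)@(19, 21): e=[0,-12,36] → .  [on edge]
    (8,11)@(17, 23): e=[24,0,0] → .  [on edge]
  covered (2 px):
    . . . . . . . . . . . .
    . . . . . . . . . . . .
    . . . . . . . . . . X .
    . . . . . . . . . . . .
    . . . . . . . . . . . .
    . . . . . . . . . . . .
    . . . . . . . . . . . .
    . . . . . . . . . X . .
    . . . . . . . . . . . .
    . . . . . . . . . . . .
    . . . . . . . . . . . .
    . . . . . . . . . . . .

Z-buffer (winner per pixel, '.' = empty):
  . . . . . . . . . . . .
  . . . . . . . 3 . . . .
  . . . . . . 3 3 3 . 4 .
  . . . . . . 3 3 3 . . .
  . . . . . . 3 1 . 2 . .
  . . . . . 3 . 1 2 . . .
  . . . . . . 2 1 0 . . .
  . . . . . 2 2 . 0 4 . .
  . . . . . 2 2 . . . . .
  . . . . 2 2 . . . . . .
  . . . . 2 . . . . . . .
  . . . . . . . . . . . .

Answer: 3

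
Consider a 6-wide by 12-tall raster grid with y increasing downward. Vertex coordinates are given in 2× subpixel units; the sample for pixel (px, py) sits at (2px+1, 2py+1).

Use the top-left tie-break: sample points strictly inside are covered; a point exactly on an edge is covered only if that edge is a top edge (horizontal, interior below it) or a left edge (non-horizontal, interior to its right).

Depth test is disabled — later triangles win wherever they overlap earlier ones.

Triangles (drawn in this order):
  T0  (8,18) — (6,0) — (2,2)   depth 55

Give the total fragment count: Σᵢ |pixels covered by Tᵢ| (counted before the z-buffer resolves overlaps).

T0:
  2·area = 76  (B↔C swapped to make it positive)
  edge (8, 18)→(2, 2): d=(-6,-16) top-left  bias=+0
  edge (2, 2)→(6, 0): d=(4,-2) top-left  bias=+0
  edge (6, 0)→(8, 18): d=(2,18) right/bottom  bias=-1
    (2,0)@(5, 1): e=[54,2,20] → █
    (3,0)@(7, 1): e=[86,6,-16] → ·
    (1,1)@(3, 3): e=[10,6,60] → █
    (3,1)@(7, 3): e=[74,14,-12] → ·
    (1,2)@(3, 5): e=[-2,14,64] → ·
    (2,2)@(5, 5): e=[30,18,28] → █
    (3,2)@(7, 5): e=[62,22,-8] → ·
    (2,3)@(5, 7): e=[18,26,32] → █
    (3,3)@(7, 7): e=[50,30,-4] → ·
    (2,4)@(5, 9): e=[6,34,36] → █
    (3,4)@(7, 9): e=[38,38,0] → ·  [on edge]
    (2,5)@(5, 11): e=[-6,42,40] → ·
  covered (9 px):
    · · █ · · ·
    · █ █ · · ·
    · · █ · · ·
    · · █ · · ·
    · · █ · · ·
    · · · █ · ·
    · · · █ · ·
    · · · █ · ·
    · · · · · ·
    · · · · · ·
    · · · · · ·
    · · · · · ·

Result: 9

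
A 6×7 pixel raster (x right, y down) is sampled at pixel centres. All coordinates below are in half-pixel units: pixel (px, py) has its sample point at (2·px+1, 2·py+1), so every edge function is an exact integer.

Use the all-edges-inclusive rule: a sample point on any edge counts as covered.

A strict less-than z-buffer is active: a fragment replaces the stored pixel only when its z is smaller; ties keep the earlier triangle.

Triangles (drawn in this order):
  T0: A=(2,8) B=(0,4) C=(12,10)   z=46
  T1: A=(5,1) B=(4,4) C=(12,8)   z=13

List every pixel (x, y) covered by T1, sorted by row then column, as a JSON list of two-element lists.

T0:
  2·area = 36
  edge (2, 8)→(0, 4): d=(-2,-4) inclusive
  edge (0, 4)→(12, 10): d=(12,6) inclusive
  edge (12, 10)→(2, 8): d=(-10,-2) inclusive
    (0,2)@(1, 5): e=[2,6,28] → █
    (1,2)@(3, 5): e=[10,-6,32] → ·
    (0,3)@(1, 7): e=[-2,30,8] → ·
    (1,3)@(3, 7): e=[6,18,12] → █
    (2,3)@(5, 7): e=[14,6,16] → █
    (3,3)@(7, 7): e=[22,-6,20] → ·
    (1,4)@(3, 9): e=[2,42,-8] → ·
    (2,4)@(5, 9): e=[10,30,-4] → ·
    (3,4)@(7, 9): e=[18,18,0] → █  [on edge]
    (4,4)@(9, 9): e=[26,6,4] → █
    (5,4)@(11, 9): e=[34,-6,8] → ·
    (3,5)@(7, 11): e=[14,42,-20] → ·
  covered (5 px):
    · · · · · ·
    · · · · · ·
    █ · · · · ·
    · █ █ · · ·
    · · · █ █ ·
    · · · · · ·
    · · · · · ·
T1:
  2·area = 28  (B↔C swapped to make it positive)
  edge (5, 1)→(12, 8): d=(7,7) inclusive
  edge (12, 8)→(4, 4): d=(-8,-4) inclusive
  edge (4, 4)→(5, 1): d=(1,-3) inclusive
    (2,0)@(5, 1): e=[0,28,0] → █  [on edge]
    (3,0)@(7, 1): e=[-14,36,6] → ·
    (2,1)@(5, 3): e=[14,12,2] → █
    (3,1)@(7, 3): e=[0,20,8] → █  [on edge]
    (4,1)@(9, 3): e=[-14,28,14] → ·
    (2,2)@(5, 5): e=[28,-4,4] → ·
    (3,2)@(7, 5): e=[14,4,10] → █
    (4,2)@(9, 5): e=[0,12,16] → █  [on edge]
    (5,2)@(11, 5): e=[-14,20,22] → ·
    (1,3)@(3, 7): e=[56,-28,0] → ·  [on edge]
    (3,3)@(7, 7): e=[28,-12,12] → ·
    (4,3)@(9, 7): e=[14,-4,18] → ·
    (5,3)@(11, 7): e=[0,4,24] → █  [on edge]
    (0,6)@(1, 13): e=[112,-84,0] → ·  [on edge]
  covered (6 px):
    · · █ · · ·
    · · █ █ · ·
    · · · █ █ ·
    · · · · · █
    · · · · · ·
    · · · · · ·
    · · · · · ·

Final: [[2,0],[2,1],[3,1],[3,2],[4,2],[5,3]]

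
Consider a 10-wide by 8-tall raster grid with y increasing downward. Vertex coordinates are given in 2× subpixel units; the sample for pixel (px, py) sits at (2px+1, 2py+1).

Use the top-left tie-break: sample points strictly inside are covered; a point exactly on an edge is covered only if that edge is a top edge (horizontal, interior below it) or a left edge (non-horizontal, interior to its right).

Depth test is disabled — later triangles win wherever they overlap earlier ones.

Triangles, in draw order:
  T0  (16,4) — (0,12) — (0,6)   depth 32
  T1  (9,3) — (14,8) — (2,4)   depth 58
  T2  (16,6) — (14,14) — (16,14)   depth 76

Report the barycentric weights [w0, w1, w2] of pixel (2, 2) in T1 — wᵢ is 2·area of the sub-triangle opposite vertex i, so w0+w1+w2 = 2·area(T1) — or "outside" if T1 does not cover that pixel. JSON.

T0:
  2·area = 96
  edge (16, 4)→(0, 12): d=(-16,8) right/bottom  bias=-1
  edge (0, 12)→(0, 6): d=(0,-6) top-left  bias=+0
  edge (0, 6)→(16, 4): d=(16,-2) top-left  bias=+0
    (4,2)@(9, 5): e=[40,54,2] → X
    (5,2)@(11, 5): e=[24,66,6] → X
    (6,2)@(13, 5): e=[8,78,10] → X
    (7,2)@(15, 5): e=[-8,90,14] → .
    (0,3)@(1, 7): e=[72,6,18] → X
    (1,3)@(3, 7): e=[56,18,22] → X
    (2,3)@(5, 7): e=[40,30,26] → X
    (3,3)@(7, 7): e=[24,42,30] → X
    (5,3)@(11, 7): e=[-8,66,38] → .
    (6,3)@(13, 7): e=[-24,78,42] → .
    (0,4)@(1, 9): e=[40,6,50] → X
    (3,4)@(7, 9): e=[-8,42,62] → .
  covered (12 px):
    . . . . . . . . . .
    . . . . . . . . . .
    . . . . X X X . . .
    X X X X X . . . . .
    X X X . . . . . . .
    X . . . . . . . . .
    . . . . . . . . . .
    . . . . . . . . . .
T1:
  2·area = 40
  edge (9, 3)→(14, 8): d=(5,5) right/bottom  bias=-1
  edge (14, 8)→(2, 4): d=(-12,-4) top-left  bias=+0
  edge (2, 4)→(9, 3): d=(7,-1) top-left  bias=+0
    (3,0)@(7, 1): e=[0,56,-16] → .  [on edge]
    (4,1)@(9, 3): e=[0,40,0] → .  [on edge]
    (2,2)@(5, 5): e=[30,0,10] → X  [on edge]
    (3,2)@(7, 5): e=[20,8,12] → X
    (4,2)@(9, 5): e=[10,16,14] → X
    (5,2)@(11, 5): e=[0,24,16] → .  [on edge]
    (2,3)@(5, 7): e=[40,-24,24] → .
    (3,3)@(7, 7): e=[30,-16,26] → .
    (4,3)@(9, 7): e=[20,-8,28] → .
    (5,3)@(11, 7): e=[10,0,30] → X  [on edge]
    (6,3)@(13, 7): e=[0,8,32] → .  [on edge]
    (5,4)@(11, 9): e=[20,-24,44] → .
    (7,4)@(15, 9): e=[0,-8,48] → .  [on edge]
    (8,4)@(17, 9): e=[-10,0,50] → .  [on edge]
    (8,5)@(17, 11): e=[0,-24,64] → .  [on edge]
    (9,6)@(19, 13): e=[0,-40,80] → .  [on edge]
  covered (4 px):
    . . . . . . . . . .
    . . . . . . . . . .
    . . X X X . . . . .
    . . . . . X . . . .
    . . . . . . . . . .
    . . . . . . . . . .
    . . . . . . . . . .
    . . . . . . . . . .
T2:
  2·area = 16  (B↔C swapped to make it positive)
  edge (16, 6)→(16, 14): d=(0,8) right/bottom  bias=-1
  edge (16, 14)→(14, 14): d=(-2,0) right/bottom  bias=-1
  edge (14, 14)→(16, 6): d=(2,-8) top-left  bias=+0
    (7,5)@(15, 11): e=[8,6,2] → X
    (8,5)@(17, 11): e=[-8,6,18] → .
    (7,6)@(15, 13): e=[8,2,6] → X
    (8,6)@(17, 13): e=[-8,2,22] → .
    (7,7)@(15, 15): e=[8,-2,10] → .
  covered (2 px):
    . . . . . . . . . .
    . . . . . . . . . .
    . . . . . . . . . .
    . . . . . . . . . .
    . . . . . . . . . .
    . . . . . . . X . .
    . . . . . . . X . .
    . . . . . . . . . .

Result: [0,10,30]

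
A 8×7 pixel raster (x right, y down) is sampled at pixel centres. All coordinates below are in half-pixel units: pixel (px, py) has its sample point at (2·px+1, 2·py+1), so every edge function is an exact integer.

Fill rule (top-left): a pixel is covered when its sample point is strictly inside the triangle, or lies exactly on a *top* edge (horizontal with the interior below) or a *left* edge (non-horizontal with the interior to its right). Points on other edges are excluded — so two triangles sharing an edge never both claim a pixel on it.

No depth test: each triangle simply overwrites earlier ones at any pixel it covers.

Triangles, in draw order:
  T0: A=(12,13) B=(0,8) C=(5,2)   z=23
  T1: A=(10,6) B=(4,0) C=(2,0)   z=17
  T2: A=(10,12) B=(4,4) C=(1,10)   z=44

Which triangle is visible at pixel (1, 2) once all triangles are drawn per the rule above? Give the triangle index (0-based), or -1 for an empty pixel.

T0:
  2·area = 97
  edge (12, 13)→(0, 8): d=(-12,-5) top-left  bias=+0
  edge (0, 8)→(5, 2): d=(5,-6) top-left  bias=+0
  edge (5, 2)→(12, 13): d=(7,11) right/bottom  bias=-1
    (2,1)@(5, 3): e=[85,5,7] → █
    (3,1)@(7, 3): e=[95,17,-15] → ·
    (1,2)@(3, 5): e=[51,3,43] → █
    (3,2)@(7, 5): e=[71,27,-1] → ·
    (0,3)@(1, 7): e=[17,1,79] → █
    (3,3)@(7, 7): e=[47,37,13] → █
    (4,3)@(9, 7): e=[57,49,-9] → ·
    (0,4)@(1, 9): e=[-7,11,93] → ·
    (1,4)@(3, 9): e=[3,23,71] → █
    (4,4)@(9, 9): e=[33,59,5] → █
    (5,4)@(11, 9): e=[43,71,-17] → ·
    (1,5)@(3, 11): e=[-21,33,85] → ·
  covered (12 px):
    · · · · · · · ·
    · · █ · · · · ·
    · █ █ · · · · ·
    █ █ █ █ · · · ·
    · █ █ █ █ · · ·
    · · · · █ · · ·
    · · · · · · · ·
T1:
  2·area = 12  (B↔C swapped to make it positive)
  edge (10, 6)→(2, 0): d=(-8,-6) top-left  bias=+0
  edge (2, 0)→(4, 0): d=(2,0) top-left  bias=+0
  edge (4, 0)→(10, 6): d=(6,6) right/bottom  bias=-1
    (2,0)@(5, 1): e=[10,2,0] → ·  [on edge]
    (3,1)@(7, 3): e=[6,6,0] → ·  [on edge]
    (4,2)@(9, 5): e=[2,10,0] → ·  [on edge]
    (5,3)@(11, 7): e=[-2,14,0] → ·  [on edge]
    (6,4)@(13, 9): e=[-6,18,0] → ·  [on edge]
    (7,5)@(15, 11): e=[-10,22,0] → ·  [on edge]
  covered (0 px):
    · · · · · · · ·
    · · · · · · · ·
    · · · · · · · ·
    · · · · · · · ·
    · · · · · · · ·
    · · · · · · · ·
    · · · · · · · ·
T2:
  2·area = 60  (B↔C swapped to make it positive)
  edge (10, 12)→(1, 10): d=(-9,-2) top-left  bias=+0
  edge (1, 10)→(4, 4): d=(3,-6) top-left  bias=+0
  edge (4, 4)→(10, 12): d=(6,8) right/bottom  bias=-1
    (1,3)@(3, 7): e=[31,3,26] → █
    (2,3)@(5, 7): e=[35,15,10] → █
    (3,3)@(7, 7): e=[39,27,-6] → ·
    (1,4)@(3, 9): e=[13,9,38] → █
    (3,4)@(7, 9): e=[21,33,6] → █
    (4,4)@(9, 9): e=[25,45,-10] → ·
    (1,5)@(3, 11): e=[-5,15,50] → ·
    (2,5)@(5, 11): e=[-1,27,34] → ·
    (3,5)@(7, 11): e=[3,39,18] → █
    (4,5)@(9, 11): e=[7,51,2] → █
    (5,5)@(11, 11): e=[11,63,-14] → ·
    (3,6)@(7, 13): e=[-15,45,30] → ·
  covered (7 px):
    · · · · · · · ·
    · · · · · · · ·
    · · · · · · · ·
    · █ █ · · · · ·
    · █ █ █ · · · ·
    · · · █ █ · · ·
    · · · · · · · ·

Z-buffer (winner per pixel, '.' = empty):
  . . . . . . . .
  . . 0 . . . . .
  . 0 0 . . . . .
  0 2 2 0 . . . .
  . 2 2 2 0 . . .
  . . . 2 2 . . .
  . . . . . . . .

Answer: 0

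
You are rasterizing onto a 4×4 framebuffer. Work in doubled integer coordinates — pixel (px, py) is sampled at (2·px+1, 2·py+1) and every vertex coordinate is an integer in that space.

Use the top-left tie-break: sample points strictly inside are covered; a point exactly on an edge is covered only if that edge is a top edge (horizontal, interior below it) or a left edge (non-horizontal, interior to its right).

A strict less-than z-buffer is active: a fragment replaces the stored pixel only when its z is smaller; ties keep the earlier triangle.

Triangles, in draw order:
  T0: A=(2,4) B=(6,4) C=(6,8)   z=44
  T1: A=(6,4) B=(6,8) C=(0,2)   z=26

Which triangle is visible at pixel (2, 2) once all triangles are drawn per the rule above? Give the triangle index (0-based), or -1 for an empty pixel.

T0:
  2·area = 16
  edge (2, 4)→(6, 4): d=(4,0) top-left  bias=+0
  edge (6, 4)→(6, 8): d=(0,4) right/bottom  bias=-1
  edge (6, 8)→(2, 4): d=(-4,-4) top-left  bias=+0
    (0,1)@(1, 3): e=[-4,20,0] → .  [on edge]
    (1,2)@(3, 5): e=[4,12,0] → X  [on edge]
    (2,2)@(5, 5): e=[4,4,8] → X
    (3,2)@(7, 5): e=[4,-4,16] → .
    (1,3)@(3, 7): e=[12,12,-8] → .
    (2,3)@(5, 7): e=[12,4,0] → X  [on edge]
    (3,3)@(7, 7): e=[12,-4,8] → .
  covered (3 px):
    . . . .
    . . . .
    . X X .
    . . X .
T1:
  2·area = 24
  edge (6, 4)→(6, 8): d=(0,4) right/bottom  bias=-1
  edge (6, 8)→(0, 2): d=(-6,-6) top-left  bias=+0
  edge (0, 2)→(6, 4): d=(6,2) right/bottom  bias=-1
    (0,1)@(1, 3): e=[20,0,4] → X  [on edge]
    (1,1)@(3, 3): e=[12,12,0] → .  [on edge]
    (0,2)@(1, 5): e=[20,-12,16] → .
    (1,2)@(3, 5): e=[12,0,12] → X  [on edge]
    (2,2)@(5, 5): e=[4,12,8] → X
    (3,2)@(7, 5): e=[-4,24,4] → .
    (1,3)@(3, 7): e=[12,-12,24] → .
    (2,3)@(5, 7): e=[4,0,20] → X  [on edge]
    (3,3)@(7, 7): e=[-4,12,16] → .
  covered (4 px):
    . . . .
    X . . .
    . X X .
    . . X .

Z-buffer (winner per pixel, '.' = empty):
  . . . .
  1 . . .
  . 1 1 .
  . . 1 .

Final: 1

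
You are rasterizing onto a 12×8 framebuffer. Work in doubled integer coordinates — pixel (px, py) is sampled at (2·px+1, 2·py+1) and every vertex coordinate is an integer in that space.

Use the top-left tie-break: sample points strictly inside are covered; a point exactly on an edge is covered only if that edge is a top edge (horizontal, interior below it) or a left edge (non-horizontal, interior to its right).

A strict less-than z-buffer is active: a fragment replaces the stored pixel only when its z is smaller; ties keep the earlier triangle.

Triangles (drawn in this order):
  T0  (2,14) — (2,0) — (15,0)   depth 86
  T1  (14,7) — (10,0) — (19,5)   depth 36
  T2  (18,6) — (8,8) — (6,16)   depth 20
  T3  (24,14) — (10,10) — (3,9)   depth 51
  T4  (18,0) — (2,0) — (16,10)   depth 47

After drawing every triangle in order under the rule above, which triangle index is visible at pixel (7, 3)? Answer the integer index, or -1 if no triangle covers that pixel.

T0:
  2·area = 182
  edge (2, 14)→(2, 0): d=(0,-14) top-left  bias=+0
  edge (2, 0)→(15, 0): d=(13,0) top-left  bias=+0
  edge (15, 0)→(2, 14): d=(-13,14) right/bottom  bias=-1
    (1,0)@(3, 1): e=[14,13,155] → X
    (2,0)@(5, 1): e=[42,13,127] → X
    (3,0)@(7, 1): e=[70,13,99] → X
    (4,0)@(9, 1): e=[98,13,71] → X
    (5,0)@(11, 1): e=[126,13,43] → X
    (6,0)@(13, 1): e=[154,13,15] → X
    (7,0)@(15, 1): e=[182,13,-13] → .
    (1,1)@(3, 3): e=[14,39,129] → X
    (6,1)@(13, 3): e=[154,39,-11] → .
    (1,2)@(3, 5): e=[14,65,103] → X
    (5,2)@(11, 5): e=[126,65,-9] → .
    (1,3)@(3, 7): e=[14,91,77] → X
  covered (21 px):
    . X X X X X X . . . . .
    . X X X X X . . . . . .
    . X X X X . . . . . . .
    . X X X . . . . . . . .
    . X X . . . . . . . . .
    . X . . . . . . . . . .
    . . . . . . . . . . . .
    . . . . . . . . . . . .
T1:
  2·area = 43
  edge (14, 7)→(10, 0): d=(-4,-7) top-left  bias=+0
  edge (10, 0)→(19, 5): d=(9,5) right/bottom  bias=-1
  edge (19, 5)→(14, 7): d=(-5,2) right/bottom  bias=-1
    (5,0)@(11, 1): e=[3,4,36] → X
    (6,0)@(13, 1): e=[17,-6,32] → .
    (5,1)@(11, 3): e=[-5,22,26] → .
    (6,1)@(13, 3): e=[9,12,22] → X
    (7,1)@(15, 3): e=[23,2,18] → X
    (8,1)@(17, 3): e=[37,-8,14] → .
    (6,2)@(13, 5): e=[1,30,12] → X
    (8,2)@(17, 5): e=[29,10,4] → X
    (9,2)@(19, 5): e=[43,0,0] → .  [on edge]
    (6,3)@(13, 7): e=[-7,48,2] → .
    (7,3)@(15, 7): e=[7,38,-2] → .
    (8,3)@(17, 7): e=[21,28,-6] → .
    (4,4)@(9, 9): e=[-43,86,0] → .  [on edge]
  covered (6 px):
    . . . . . X . . . . . .
    . . . . . . X X . . . .
    . . . . . . X X X . . .
    . . . . . . . . . . . .
    . . . . . . . . . . . .
    . . . . . . . . . . . .
    . . . . . . . . . . . .
    . . . . . . . . . . . .
T2:
  2·area = 76  (B↔C swapped to make it positive)
  edge (18, 6)→(6, 16): d=(-12,10) right/bottom  bias=-1
  edge (6, 16)→(8, 8): d=(2,-8) top-left  bias=+0
  edge (8, 8)→(18, 6): d=(10,-2) top-left  bias=+0
    (11,2)@(23, 5): e=[-38,114,0] → .  [on edge]
    (6,3)@(13, 7): e=[38,38,0] → X  [on edge]
    (7,3)@(15, 7): e=[18,54,4] → X
    (8,3)@(17, 7): e=[-2,70,8] → .
    (1,4)@(3, 9): e=[114,-38,0] → .  [on edge]
    (4,4)@(9, 9): e=[54,10,12] → X
    (5,4)@(11, 9): e=[34,26,16] → X
    (7,4)@(15, 9): e=[-6,58,24] → .
    (4,5)@(9, 11): e=[30,14,32] → X
    (6,5)@(13, 11): e=[-10,46,40] → .
    (3,6)@(7, 13): e=[26,2,48] → X
    (5,6)@(11, 13): e=[-14,34,56] → .
  covered (10 px):
    . . . . . . . . . . . .
    . . . . . . . . . . . .
    . . . . . . . . . . . .
    . . . . . . X X . . . .
    . . . . X X X . . . . .
    . . . . X X . . . . . .
    . . . X X . . . . . . .
    . . . X . . . . . . . .
T3:
  2·area = 14  (B↔C swapped to make it positive)
  edge (24, 14)→(3, 9): d=(-21,-5) top-left  bias=+0
  edge (3, 9)→(10, 10): d=(7,1) right/bottom  bias=-1
  edge (10, 10)→(24, 14): d=(14,4) right/bottom  bias=-1
    (1,4)@(3, 9): e=[0,0,14] → .  [on edge]
    (6,5)@(13, 11): e=[8,4,2] → X
    (7,5)@(15, 11): e=[18,2,-6] → .
    (8,5)@(17, 11): e=[28,0,-14] → .  [on edge]
    (6,6)@(13, 13): e=[-34,18,30] → .
  covered (1 px):
    . . . . . . . . . . . .
    . . . . . . . . . . . .
    . . . . . . . . . . . .
    . . . . . . . . . . . .
    . . . . . . . . . . . .
    . . . . . . X . . . . .
    . . . . . . . . . . . .
    . . . . . . . . . . . .
T4:
  2·area = 160  (B↔C swapped to make it positive)
  edge (18, 0)→(16, 10): d=(-2,10) right/bottom  bias=-1
  edge (16, 10)→(2, 0): d=(-14,-10) top-left  bias=+0
  edge (2, 0)→(18, 0): d=(16,0) top-left  bias=+0
    (2,0)@(5, 1): e=[128,16,16] → X
    (3,0)@(7, 1): e=[108,36,16] → X
    (4,0)@(9, 1): e=[88,56,16] → X
    (5,0)@(11, 1): e=[68,76,16] → X
    (6,0)@(13, 1): e=[48,96,16] → X
    (7,0)@(15, 1): e=[28,116,16] → X
    (8,0)@(17, 1): e=[8,136,16] → X
    (9,0)@(19, 1): e=[-12,156,16] → .
    (2,1)@(5, 3): e=[124,-12,48] → .
    (3,1)@(7, 3): e=[104,8,48] → X
    (9,1)@(19, 3): e=[-16,128,48] → .
    (3,2)@(7, 5): e=[100,-20,80] → .
    (4,2)@(9, 5): e=[80,0,80] → X  [on edge]
    (8,2)@(17, 5): e=[0,80,80] → .  [on edge]
    (7,7)@(15, 15): e=[0,-80,240] → .  [on edge]
    (11,7)@(23, 15): e=[-80,0,240] → .  [on edge]
  covered (20 px):
    . . X X X X X X X . . .
    . . . X X X X X X . . .
    . . . . X X X X . . . .
    . . . . . . X X . . . .
    . . . . . . . X . . . .
    . . . . . . . . . . . .
    . . . . . . . . . . . .
    . . . . . . . . . . . .

Z-buffer (winner per pixel, '.' = empty):
  . 0 4 4 4 1 4 4 4 . . .
  . 0 0 4 4 4 1 1 4 . . .
  . 0 0 0 4 4 1 1 1 . . .
  . 0 0 0 . . 2 2 . . . .
  . 0 0 . 2 2 2 4 . . . .
  . 0 . . 2 2 3 . . . . .
  . . . 2 2 . . . . . . .
  . . . 2 . . . . . . . .

Result: 2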